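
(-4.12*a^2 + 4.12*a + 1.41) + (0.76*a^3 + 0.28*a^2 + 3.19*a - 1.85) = 0.76*a^3 - 3.84*a^2 + 7.31*a - 0.44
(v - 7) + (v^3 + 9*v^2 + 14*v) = v^3 + 9*v^2 + 15*v - 7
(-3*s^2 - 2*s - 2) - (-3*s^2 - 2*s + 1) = -3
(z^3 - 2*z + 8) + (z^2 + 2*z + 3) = z^3 + z^2 + 11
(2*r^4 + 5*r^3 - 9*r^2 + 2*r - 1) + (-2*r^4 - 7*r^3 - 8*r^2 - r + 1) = -2*r^3 - 17*r^2 + r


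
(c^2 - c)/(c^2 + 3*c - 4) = c/(c + 4)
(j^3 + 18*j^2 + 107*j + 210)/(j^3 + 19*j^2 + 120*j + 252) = (j + 5)/(j + 6)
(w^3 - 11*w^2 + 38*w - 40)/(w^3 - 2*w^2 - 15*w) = (w^2 - 6*w + 8)/(w*(w + 3))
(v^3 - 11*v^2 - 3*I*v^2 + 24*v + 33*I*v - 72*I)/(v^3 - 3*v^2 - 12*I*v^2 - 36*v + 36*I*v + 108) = (v^2 - v*(8 + 3*I) + 24*I)/(v^2 - 12*I*v - 36)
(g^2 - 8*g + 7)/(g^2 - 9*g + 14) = (g - 1)/(g - 2)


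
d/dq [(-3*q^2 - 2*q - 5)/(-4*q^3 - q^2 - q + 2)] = (2*(3*q + 1)*(4*q^3 + q^2 + q - 2) - (3*q^2 + 2*q + 5)*(12*q^2 + 2*q + 1))/(4*q^3 + q^2 + q - 2)^2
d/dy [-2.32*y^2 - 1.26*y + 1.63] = -4.64*y - 1.26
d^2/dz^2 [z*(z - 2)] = 2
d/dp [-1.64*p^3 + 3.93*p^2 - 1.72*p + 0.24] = -4.92*p^2 + 7.86*p - 1.72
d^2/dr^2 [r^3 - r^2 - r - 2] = 6*r - 2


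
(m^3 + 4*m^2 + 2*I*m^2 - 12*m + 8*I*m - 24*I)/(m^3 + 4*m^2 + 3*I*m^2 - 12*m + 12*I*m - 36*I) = (m + 2*I)/(m + 3*I)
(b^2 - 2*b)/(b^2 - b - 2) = b/(b + 1)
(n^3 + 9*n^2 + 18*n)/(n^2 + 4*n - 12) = n*(n + 3)/(n - 2)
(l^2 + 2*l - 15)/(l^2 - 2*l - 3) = (l + 5)/(l + 1)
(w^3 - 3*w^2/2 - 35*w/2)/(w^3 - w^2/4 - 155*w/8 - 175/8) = 4*w/(4*w + 5)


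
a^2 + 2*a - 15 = (a - 3)*(a + 5)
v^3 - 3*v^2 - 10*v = v*(v - 5)*(v + 2)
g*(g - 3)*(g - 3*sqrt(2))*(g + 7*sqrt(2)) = g^4 - 3*g^3 + 4*sqrt(2)*g^3 - 42*g^2 - 12*sqrt(2)*g^2 + 126*g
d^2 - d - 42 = (d - 7)*(d + 6)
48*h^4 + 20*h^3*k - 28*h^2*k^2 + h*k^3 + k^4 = (-4*h + k)*(-2*h + k)*(h + k)*(6*h + k)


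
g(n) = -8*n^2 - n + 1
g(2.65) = -57.83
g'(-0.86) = 12.76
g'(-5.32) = 84.12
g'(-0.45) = 6.20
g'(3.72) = -60.52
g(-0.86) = -4.06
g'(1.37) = -22.92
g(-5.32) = -220.10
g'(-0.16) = 1.56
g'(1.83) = -30.28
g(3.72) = -113.43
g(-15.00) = -1784.00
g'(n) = -16*n - 1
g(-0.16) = 0.96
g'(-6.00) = 95.00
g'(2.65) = -43.40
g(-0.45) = -0.17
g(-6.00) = -281.00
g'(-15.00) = 239.00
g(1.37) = -15.39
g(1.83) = -27.62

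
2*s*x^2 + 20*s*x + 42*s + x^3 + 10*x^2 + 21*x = (2*s + x)*(x + 3)*(x + 7)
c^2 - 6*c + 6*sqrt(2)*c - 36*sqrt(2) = (c - 6)*(c + 6*sqrt(2))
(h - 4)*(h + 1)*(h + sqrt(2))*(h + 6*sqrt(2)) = h^4 - 3*h^3 + 7*sqrt(2)*h^3 - 21*sqrt(2)*h^2 + 8*h^2 - 28*sqrt(2)*h - 36*h - 48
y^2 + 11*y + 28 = (y + 4)*(y + 7)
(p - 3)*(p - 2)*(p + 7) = p^3 + 2*p^2 - 29*p + 42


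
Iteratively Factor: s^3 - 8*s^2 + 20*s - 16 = (s - 2)*(s^2 - 6*s + 8) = (s - 2)^2*(s - 4)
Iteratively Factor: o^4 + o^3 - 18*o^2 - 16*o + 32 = (o - 1)*(o^3 + 2*o^2 - 16*o - 32) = (o - 4)*(o - 1)*(o^2 + 6*o + 8) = (o - 4)*(o - 1)*(o + 4)*(o + 2)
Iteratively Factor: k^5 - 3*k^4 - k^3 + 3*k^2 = (k - 3)*(k^4 - k^2) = (k - 3)*(k - 1)*(k^3 + k^2) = (k - 3)*(k - 1)*(k + 1)*(k^2) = k*(k - 3)*(k - 1)*(k + 1)*(k)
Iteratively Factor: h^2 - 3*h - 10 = (h - 5)*(h + 2)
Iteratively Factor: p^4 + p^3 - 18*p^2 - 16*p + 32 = (p + 4)*(p^3 - 3*p^2 - 6*p + 8) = (p - 1)*(p + 4)*(p^2 - 2*p - 8) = (p - 4)*(p - 1)*(p + 4)*(p + 2)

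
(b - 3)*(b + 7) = b^2 + 4*b - 21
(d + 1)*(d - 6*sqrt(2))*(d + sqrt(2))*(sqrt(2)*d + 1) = sqrt(2)*d^4 - 9*d^3 + sqrt(2)*d^3 - 17*sqrt(2)*d^2 - 9*d^2 - 17*sqrt(2)*d - 12*d - 12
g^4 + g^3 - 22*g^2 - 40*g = g*(g - 5)*(g + 2)*(g + 4)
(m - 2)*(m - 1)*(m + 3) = m^3 - 7*m + 6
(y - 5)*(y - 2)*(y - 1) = y^3 - 8*y^2 + 17*y - 10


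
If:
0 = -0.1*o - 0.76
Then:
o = -7.60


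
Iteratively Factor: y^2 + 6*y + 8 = (y + 2)*(y + 4)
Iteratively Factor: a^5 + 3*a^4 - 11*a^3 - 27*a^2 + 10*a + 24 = (a + 2)*(a^4 + a^3 - 13*a^2 - a + 12) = (a + 2)*(a + 4)*(a^3 - 3*a^2 - a + 3) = (a - 3)*(a + 2)*(a + 4)*(a^2 - 1) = (a - 3)*(a - 1)*(a + 2)*(a + 4)*(a + 1)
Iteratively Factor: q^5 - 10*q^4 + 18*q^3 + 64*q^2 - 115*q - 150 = (q - 5)*(q^4 - 5*q^3 - 7*q^2 + 29*q + 30) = (q - 5)*(q + 2)*(q^3 - 7*q^2 + 7*q + 15) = (q - 5)*(q + 1)*(q + 2)*(q^2 - 8*q + 15) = (q - 5)^2*(q + 1)*(q + 2)*(q - 3)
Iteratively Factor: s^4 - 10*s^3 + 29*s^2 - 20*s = (s - 4)*(s^3 - 6*s^2 + 5*s) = (s - 4)*(s - 1)*(s^2 - 5*s) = (s - 5)*(s - 4)*(s - 1)*(s)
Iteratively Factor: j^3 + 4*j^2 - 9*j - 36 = (j - 3)*(j^2 + 7*j + 12) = (j - 3)*(j + 3)*(j + 4)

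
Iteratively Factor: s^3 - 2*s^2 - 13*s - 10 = (s + 1)*(s^2 - 3*s - 10) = (s - 5)*(s + 1)*(s + 2)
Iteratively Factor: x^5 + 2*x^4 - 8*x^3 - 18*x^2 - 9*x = (x + 3)*(x^4 - x^3 - 5*x^2 - 3*x) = (x - 3)*(x + 3)*(x^3 + 2*x^2 + x) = x*(x - 3)*(x + 3)*(x^2 + 2*x + 1) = x*(x - 3)*(x + 1)*(x + 3)*(x + 1)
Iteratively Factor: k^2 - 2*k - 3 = (k + 1)*(k - 3)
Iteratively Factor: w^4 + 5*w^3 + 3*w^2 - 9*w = (w)*(w^3 + 5*w^2 + 3*w - 9) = w*(w + 3)*(w^2 + 2*w - 3) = w*(w - 1)*(w + 3)*(w + 3)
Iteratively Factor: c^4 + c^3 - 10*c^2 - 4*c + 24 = (c - 2)*(c^3 + 3*c^2 - 4*c - 12) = (c - 2)*(c + 3)*(c^2 - 4) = (c - 2)^2*(c + 3)*(c + 2)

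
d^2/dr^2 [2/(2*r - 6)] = 2/(r - 3)^3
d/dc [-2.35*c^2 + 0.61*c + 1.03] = 0.61 - 4.7*c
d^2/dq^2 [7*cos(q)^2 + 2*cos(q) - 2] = -2*cos(q) - 14*cos(2*q)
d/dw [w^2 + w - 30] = 2*w + 1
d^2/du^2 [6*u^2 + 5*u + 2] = 12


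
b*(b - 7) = b^2 - 7*b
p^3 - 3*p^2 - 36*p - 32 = (p - 8)*(p + 1)*(p + 4)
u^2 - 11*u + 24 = (u - 8)*(u - 3)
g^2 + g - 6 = (g - 2)*(g + 3)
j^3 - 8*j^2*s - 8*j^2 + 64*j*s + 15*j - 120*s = (j - 5)*(j - 3)*(j - 8*s)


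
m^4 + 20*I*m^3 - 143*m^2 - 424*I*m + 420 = (m + 2*I)*(m + 5*I)*(m + 6*I)*(m + 7*I)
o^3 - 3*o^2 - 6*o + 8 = (o - 4)*(o - 1)*(o + 2)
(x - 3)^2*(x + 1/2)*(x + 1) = x^4 - 9*x^3/2 + x^2/2 + 21*x/2 + 9/2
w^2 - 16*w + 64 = (w - 8)^2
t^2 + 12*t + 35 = (t + 5)*(t + 7)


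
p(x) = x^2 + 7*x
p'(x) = 2*x + 7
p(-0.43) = -2.83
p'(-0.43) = 6.14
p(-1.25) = -7.19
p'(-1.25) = 4.50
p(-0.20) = -1.36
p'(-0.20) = 6.60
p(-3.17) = -12.14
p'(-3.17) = 0.66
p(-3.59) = -12.24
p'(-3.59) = -0.18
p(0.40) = 2.96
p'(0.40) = 7.80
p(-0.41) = -2.70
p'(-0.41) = 6.18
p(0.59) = 4.48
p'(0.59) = 8.18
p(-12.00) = 60.00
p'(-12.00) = -17.00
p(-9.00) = 18.00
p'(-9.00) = -11.00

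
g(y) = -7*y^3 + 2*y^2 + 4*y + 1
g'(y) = -21*y^2 + 4*y + 4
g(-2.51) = 114.25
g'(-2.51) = -138.34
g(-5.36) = 1114.95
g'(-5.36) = -620.76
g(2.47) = -82.40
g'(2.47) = -114.24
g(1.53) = -13.27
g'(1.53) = -39.04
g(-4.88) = 842.61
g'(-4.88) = -515.62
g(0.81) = 1.83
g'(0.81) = -6.54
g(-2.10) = 66.25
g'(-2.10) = -97.01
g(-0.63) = 1.02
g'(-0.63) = -6.85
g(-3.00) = 196.00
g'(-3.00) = -197.00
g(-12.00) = 12337.00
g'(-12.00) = -3068.00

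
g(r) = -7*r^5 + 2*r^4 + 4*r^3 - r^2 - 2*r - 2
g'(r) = -35*r^4 + 8*r^3 + 12*r^2 - 2*r - 2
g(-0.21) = -1.65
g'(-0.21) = -1.19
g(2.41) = -458.26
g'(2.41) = -1005.83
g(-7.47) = 167334.78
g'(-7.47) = -111633.03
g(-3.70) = 5018.01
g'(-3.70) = -6795.11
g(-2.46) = 641.19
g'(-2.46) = -1325.32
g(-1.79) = 124.60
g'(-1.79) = -365.17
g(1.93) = -140.53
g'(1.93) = -389.27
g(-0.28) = -1.58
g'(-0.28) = -0.89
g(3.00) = -1448.00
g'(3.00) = -2519.00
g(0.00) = -2.00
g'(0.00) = -2.00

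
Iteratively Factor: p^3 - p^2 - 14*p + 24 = (p - 2)*(p^2 + p - 12) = (p - 2)*(p + 4)*(p - 3)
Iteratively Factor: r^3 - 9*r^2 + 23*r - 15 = (r - 3)*(r^2 - 6*r + 5) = (r - 5)*(r - 3)*(r - 1)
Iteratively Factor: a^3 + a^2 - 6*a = (a)*(a^2 + a - 6) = a*(a + 3)*(a - 2)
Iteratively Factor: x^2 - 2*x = (x)*(x - 2)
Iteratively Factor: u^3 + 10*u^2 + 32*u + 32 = (u + 2)*(u^2 + 8*u + 16) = (u + 2)*(u + 4)*(u + 4)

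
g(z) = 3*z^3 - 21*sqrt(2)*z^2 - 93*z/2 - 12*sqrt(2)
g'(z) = 9*z^2 - 42*sqrt(2)*z - 93/2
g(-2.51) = -134.80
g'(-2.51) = 159.29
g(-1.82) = -48.80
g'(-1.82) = 91.41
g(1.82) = -181.89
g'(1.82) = -124.79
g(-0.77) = -0.14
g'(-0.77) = 4.57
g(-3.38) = -314.93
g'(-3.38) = 257.08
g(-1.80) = -46.99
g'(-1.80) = 89.57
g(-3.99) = -494.80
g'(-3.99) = 333.77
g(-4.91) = -859.74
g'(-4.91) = 462.11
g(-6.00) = -1455.12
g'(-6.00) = 633.88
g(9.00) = -654.05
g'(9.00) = 147.93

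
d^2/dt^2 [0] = 0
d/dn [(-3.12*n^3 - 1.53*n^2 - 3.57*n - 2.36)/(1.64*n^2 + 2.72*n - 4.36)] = (-5.1168*n^4 - 16.9728*n^3 + 42.5028*n^2 + 21.0824*n + 21.9844)/(2.6896*n^4 + 8.9216*n^3 - 6.9024*n^2 - 23.7184*n + 19.0096)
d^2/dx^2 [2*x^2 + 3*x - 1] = 4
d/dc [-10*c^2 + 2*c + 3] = 2 - 20*c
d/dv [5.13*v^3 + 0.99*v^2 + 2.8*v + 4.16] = 15.39*v^2 + 1.98*v + 2.8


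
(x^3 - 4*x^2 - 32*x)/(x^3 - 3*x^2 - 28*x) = (x - 8)/(x - 7)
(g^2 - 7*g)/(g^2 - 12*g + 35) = g/(g - 5)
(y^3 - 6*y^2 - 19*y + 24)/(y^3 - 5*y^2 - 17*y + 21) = (y - 8)/(y - 7)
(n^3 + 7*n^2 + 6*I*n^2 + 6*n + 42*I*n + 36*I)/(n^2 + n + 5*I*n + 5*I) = (n^2 + 6*n*(1 + I) + 36*I)/(n + 5*I)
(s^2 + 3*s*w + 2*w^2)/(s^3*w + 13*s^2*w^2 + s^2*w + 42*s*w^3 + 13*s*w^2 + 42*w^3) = (s^2 + 3*s*w + 2*w^2)/(w*(s^3 + 13*s^2*w + s^2 + 42*s*w^2 + 13*s*w + 42*w^2))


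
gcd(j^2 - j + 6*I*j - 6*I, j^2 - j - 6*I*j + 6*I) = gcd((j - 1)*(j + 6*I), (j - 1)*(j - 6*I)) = j - 1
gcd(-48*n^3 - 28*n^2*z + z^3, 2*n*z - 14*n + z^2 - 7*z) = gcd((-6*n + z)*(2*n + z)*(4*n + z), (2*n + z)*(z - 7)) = 2*n + z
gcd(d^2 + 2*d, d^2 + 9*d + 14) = d + 2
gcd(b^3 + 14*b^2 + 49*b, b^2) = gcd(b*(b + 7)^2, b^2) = b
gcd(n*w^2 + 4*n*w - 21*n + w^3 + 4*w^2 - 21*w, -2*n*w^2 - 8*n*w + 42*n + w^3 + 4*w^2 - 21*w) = w^2 + 4*w - 21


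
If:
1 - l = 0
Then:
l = 1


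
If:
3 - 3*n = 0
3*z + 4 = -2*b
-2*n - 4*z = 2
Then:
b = -1/2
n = 1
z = -1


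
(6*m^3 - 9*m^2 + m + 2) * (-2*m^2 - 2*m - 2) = -12*m^5 + 6*m^4 + 4*m^3 + 12*m^2 - 6*m - 4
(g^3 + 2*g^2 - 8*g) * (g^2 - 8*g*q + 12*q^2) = g^5 - 8*g^4*q + 2*g^4 + 12*g^3*q^2 - 16*g^3*q - 8*g^3 + 24*g^2*q^2 + 64*g^2*q - 96*g*q^2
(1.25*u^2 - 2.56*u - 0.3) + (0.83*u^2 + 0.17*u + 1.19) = 2.08*u^2 - 2.39*u + 0.89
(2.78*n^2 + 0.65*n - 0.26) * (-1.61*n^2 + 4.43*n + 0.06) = -4.4758*n^4 + 11.2689*n^3 + 3.4649*n^2 - 1.1128*n - 0.0156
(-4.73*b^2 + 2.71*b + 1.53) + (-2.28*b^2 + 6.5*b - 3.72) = -7.01*b^2 + 9.21*b - 2.19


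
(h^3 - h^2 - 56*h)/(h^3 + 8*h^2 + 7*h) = (h - 8)/(h + 1)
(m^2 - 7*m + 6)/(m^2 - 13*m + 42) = (m - 1)/(m - 7)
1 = 1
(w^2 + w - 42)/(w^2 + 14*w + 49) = (w - 6)/(w + 7)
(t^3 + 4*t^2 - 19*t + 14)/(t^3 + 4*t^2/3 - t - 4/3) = 3*(t^2 + 5*t - 14)/(3*t^2 + 7*t + 4)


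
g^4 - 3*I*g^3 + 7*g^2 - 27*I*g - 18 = (g - 3*I)*(g - 2*I)*(g - I)*(g + 3*I)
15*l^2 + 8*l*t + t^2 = (3*l + t)*(5*l + t)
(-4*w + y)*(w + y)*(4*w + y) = -16*w^3 - 16*w^2*y + w*y^2 + y^3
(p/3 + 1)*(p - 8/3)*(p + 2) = p^3/3 + 7*p^2/9 - 22*p/9 - 16/3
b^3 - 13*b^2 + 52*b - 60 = (b - 6)*(b - 5)*(b - 2)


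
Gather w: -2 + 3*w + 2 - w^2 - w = -w^2 + 2*w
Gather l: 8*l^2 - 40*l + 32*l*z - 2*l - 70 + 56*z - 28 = 8*l^2 + l*(32*z - 42) + 56*z - 98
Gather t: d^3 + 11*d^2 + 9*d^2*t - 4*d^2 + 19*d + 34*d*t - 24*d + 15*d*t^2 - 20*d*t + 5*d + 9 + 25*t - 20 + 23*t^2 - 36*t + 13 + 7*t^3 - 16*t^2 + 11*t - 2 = d^3 + 7*d^2 + 7*t^3 + t^2*(15*d + 7) + t*(9*d^2 + 14*d)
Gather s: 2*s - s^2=-s^2 + 2*s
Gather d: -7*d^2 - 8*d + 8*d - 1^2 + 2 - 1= -7*d^2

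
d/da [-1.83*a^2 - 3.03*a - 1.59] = -3.66*a - 3.03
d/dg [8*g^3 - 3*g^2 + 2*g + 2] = 24*g^2 - 6*g + 2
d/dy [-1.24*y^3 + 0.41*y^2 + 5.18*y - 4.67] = -3.72*y^2 + 0.82*y + 5.18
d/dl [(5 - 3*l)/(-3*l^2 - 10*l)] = (-9*l^2 + 30*l + 50)/(l^2*(9*l^2 + 60*l + 100))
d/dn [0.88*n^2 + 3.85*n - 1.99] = 1.76*n + 3.85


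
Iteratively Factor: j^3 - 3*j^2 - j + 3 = (j - 3)*(j^2 - 1) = (j - 3)*(j + 1)*(j - 1)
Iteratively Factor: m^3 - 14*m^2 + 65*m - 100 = (m - 4)*(m^2 - 10*m + 25) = (m - 5)*(m - 4)*(m - 5)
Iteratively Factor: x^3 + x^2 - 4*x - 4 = (x + 2)*(x^2 - x - 2) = (x + 1)*(x + 2)*(x - 2)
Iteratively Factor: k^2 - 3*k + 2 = (k - 1)*(k - 2)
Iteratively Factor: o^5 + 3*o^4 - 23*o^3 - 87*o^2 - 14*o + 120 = (o - 5)*(o^4 + 8*o^3 + 17*o^2 - 2*o - 24) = (o - 5)*(o + 3)*(o^3 + 5*o^2 + 2*o - 8) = (o - 5)*(o + 3)*(o + 4)*(o^2 + o - 2) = (o - 5)*(o - 1)*(o + 3)*(o + 4)*(o + 2)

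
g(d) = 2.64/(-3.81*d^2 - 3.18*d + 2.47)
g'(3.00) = 0.04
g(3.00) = -0.06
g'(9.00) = 0.00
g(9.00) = -0.01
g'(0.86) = 2.70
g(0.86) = -0.86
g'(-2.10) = -0.58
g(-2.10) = -0.34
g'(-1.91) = -1.05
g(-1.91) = -0.49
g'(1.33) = 0.49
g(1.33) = -0.31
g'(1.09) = 0.99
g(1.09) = -0.48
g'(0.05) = 1.77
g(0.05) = 1.15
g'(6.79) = 0.00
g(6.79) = -0.01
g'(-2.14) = -0.52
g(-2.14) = -0.32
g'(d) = 2.64*(7.62*d + 3.18)/(-3.81*d^2 - 3.18*d + 2.47)^2 = (20.1168*d + 8.3952)/(3.81*d^2 + 3.18*d - 2.47)^2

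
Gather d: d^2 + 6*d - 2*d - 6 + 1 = d^2 + 4*d - 5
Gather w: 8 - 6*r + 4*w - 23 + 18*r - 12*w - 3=12*r - 8*w - 18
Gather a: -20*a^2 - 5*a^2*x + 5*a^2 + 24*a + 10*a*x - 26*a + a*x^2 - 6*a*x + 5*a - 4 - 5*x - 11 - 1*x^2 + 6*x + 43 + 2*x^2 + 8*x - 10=a^2*(-5*x - 15) + a*(x^2 + 4*x + 3) + x^2 + 9*x + 18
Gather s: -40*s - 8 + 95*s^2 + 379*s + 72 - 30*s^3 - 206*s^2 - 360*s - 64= -30*s^3 - 111*s^2 - 21*s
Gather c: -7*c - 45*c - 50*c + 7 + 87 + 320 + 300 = 714 - 102*c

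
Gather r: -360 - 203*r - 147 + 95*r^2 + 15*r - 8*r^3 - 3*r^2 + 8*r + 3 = -8*r^3 + 92*r^2 - 180*r - 504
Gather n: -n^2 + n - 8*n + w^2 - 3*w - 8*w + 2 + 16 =-n^2 - 7*n + w^2 - 11*w + 18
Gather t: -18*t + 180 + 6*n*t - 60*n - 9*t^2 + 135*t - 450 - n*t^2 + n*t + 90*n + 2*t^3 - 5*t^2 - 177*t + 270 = 30*n + 2*t^3 + t^2*(-n - 14) + t*(7*n - 60)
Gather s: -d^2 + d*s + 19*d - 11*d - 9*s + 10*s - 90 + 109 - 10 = -d^2 + 8*d + s*(d + 1) + 9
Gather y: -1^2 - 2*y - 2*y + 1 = -4*y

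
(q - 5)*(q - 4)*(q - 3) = q^3 - 12*q^2 + 47*q - 60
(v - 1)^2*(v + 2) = v^3 - 3*v + 2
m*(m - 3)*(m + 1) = m^3 - 2*m^2 - 3*m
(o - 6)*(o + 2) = o^2 - 4*o - 12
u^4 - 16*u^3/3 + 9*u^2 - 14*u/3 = u*(u - 7/3)*(u - 2)*(u - 1)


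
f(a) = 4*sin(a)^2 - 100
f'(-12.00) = 3.62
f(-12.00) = -98.85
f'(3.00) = -1.12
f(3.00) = -99.92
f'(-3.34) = -1.55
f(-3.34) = -99.84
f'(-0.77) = -4.00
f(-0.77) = -98.06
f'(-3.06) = 0.65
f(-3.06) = -99.97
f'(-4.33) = -2.77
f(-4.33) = -96.56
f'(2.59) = -3.57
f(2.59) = -98.90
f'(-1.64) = 0.55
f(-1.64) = -96.02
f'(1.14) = 3.04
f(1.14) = -96.70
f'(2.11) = -3.52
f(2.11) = -97.05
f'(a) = 8*sin(a)*cos(a)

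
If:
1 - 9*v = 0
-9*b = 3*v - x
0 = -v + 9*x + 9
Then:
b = -107/729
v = 1/9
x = -80/81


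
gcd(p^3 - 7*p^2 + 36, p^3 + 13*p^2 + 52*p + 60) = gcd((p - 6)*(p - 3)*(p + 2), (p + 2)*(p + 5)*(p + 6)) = p + 2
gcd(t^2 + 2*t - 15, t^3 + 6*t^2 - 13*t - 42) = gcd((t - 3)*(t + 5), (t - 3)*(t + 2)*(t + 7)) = t - 3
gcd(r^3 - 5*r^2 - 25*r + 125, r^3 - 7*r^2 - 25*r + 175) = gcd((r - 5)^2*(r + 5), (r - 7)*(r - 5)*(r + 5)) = r^2 - 25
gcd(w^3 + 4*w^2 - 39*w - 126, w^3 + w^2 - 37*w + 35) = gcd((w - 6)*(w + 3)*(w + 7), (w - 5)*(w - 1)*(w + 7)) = w + 7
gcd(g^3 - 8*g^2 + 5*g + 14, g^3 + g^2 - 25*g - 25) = g + 1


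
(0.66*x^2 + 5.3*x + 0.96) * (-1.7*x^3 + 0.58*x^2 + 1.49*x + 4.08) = -1.122*x^5 - 8.6272*x^4 + 2.4254*x^3 + 11.1466*x^2 + 23.0544*x + 3.9168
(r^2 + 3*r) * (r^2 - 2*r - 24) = r^4 + r^3 - 30*r^2 - 72*r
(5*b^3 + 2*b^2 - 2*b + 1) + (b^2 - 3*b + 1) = 5*b^3 + 3*b^2 - 5*b + 2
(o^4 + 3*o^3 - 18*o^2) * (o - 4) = o^5 - o^4 - 30*o^3 + 72*o^2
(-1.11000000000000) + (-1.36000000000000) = -2.47000000000000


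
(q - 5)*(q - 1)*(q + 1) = q^3 - 5*q^2 - q + 5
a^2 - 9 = (a - 3)*(a + 3)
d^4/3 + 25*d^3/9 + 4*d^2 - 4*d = d*(d/3 + 1)*(d - 2/3)*(d + 6)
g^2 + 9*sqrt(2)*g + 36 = (g + 3*sqrt(2))*(g + 6*sqrt(2))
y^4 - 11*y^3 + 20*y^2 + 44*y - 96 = (y - 8)*(y - 3)*(y - 2)*(y + 2)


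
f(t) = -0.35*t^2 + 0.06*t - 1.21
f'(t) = 0.06 - 0.7*t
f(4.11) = -6.88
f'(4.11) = -2.82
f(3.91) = -6.33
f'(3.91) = -2.68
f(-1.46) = -2.04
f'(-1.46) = 1.08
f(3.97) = -6.49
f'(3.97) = -2.72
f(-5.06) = -10.47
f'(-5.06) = 3.60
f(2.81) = -3.81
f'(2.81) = -1.91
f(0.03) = -1.21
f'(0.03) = 0.04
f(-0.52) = -1.34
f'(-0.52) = 0.42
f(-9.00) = -30.10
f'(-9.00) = 6.36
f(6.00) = -13.45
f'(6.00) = -4.14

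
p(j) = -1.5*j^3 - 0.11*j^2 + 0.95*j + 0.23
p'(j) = -4.5*j^2 - 0.22*j + 0.95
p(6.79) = -467.96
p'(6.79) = -208.01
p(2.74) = -28.85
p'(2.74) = -33.44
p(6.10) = -338.54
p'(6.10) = -167.84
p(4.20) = -108.85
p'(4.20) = -79.35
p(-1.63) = 4.89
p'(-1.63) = -10.65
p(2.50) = -21.52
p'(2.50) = -27.72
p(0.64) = 0.40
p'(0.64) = -1.03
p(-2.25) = 14.62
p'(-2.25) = -21.34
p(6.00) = -322.03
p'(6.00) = -162.37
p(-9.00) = 1076.27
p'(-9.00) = -361.57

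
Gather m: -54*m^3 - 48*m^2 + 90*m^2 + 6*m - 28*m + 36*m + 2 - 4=-54*m^3 + 42*m^2 + 14*m - 2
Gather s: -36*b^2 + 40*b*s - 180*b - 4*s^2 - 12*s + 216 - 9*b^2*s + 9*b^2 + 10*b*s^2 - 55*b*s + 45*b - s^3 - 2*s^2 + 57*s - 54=-27*b^2 - 135*b - s^3 + s^2*(10*b - 6) + s*(-9*b^2 - 15*b + 45) + 162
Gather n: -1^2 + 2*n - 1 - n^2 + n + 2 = -n^2 + 3*n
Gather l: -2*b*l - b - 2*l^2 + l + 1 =-b - 2*l^2 + l*(1 - 2*b) + 1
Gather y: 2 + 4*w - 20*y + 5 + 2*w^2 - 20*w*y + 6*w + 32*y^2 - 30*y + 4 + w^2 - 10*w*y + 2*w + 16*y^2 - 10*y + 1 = 3*w^2 + 12*w + 48*y^2 + y*(-30*w - 60) + 12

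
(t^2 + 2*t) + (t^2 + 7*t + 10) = 2*t^2 + 9*t + 10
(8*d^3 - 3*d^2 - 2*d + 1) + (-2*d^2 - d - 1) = 8*d^3 - 5*d^2 - 3*d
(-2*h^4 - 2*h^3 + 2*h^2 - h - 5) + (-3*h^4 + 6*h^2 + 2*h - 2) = -5*h^4 - 2*h^3 + 8*h^2 + h - 7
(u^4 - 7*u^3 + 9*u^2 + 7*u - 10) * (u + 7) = u^5 - 40*u^3 + 70*u^2 + 39*u - 70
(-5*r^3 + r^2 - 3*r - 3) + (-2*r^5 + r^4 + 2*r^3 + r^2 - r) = -2*r^5 + r^4 - 3*r^3 + 2*r^2 - 4*r - 3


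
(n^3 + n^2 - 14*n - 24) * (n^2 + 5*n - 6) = n^5 + 6*n^4 - 15*n^3 - 100*n^2 - 36*n + 144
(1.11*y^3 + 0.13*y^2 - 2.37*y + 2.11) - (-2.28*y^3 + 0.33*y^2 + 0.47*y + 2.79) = 3.39*y^3 - 0.2*y^2 - 2.84*y - 0.68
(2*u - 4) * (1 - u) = -2*u^2 + 6*u - 4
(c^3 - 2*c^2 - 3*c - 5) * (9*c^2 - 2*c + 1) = 9*c^5 - 20*c^4 - 22*c^3 - 41*c^2 + 7*c - 5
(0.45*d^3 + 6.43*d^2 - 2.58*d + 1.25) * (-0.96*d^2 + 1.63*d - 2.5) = -0.432*d^5 - 5.4393*d^4 + 11.8327*d^3 - 21.4804*d^2 + 8.4875*d - 3.125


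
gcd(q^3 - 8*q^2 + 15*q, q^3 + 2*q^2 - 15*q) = q^2 - 3*q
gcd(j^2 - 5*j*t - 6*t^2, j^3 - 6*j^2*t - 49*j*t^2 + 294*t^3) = -j + 6*t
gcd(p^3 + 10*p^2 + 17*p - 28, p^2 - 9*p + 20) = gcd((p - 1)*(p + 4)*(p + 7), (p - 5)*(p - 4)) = 1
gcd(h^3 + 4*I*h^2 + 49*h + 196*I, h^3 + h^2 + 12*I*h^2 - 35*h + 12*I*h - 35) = h + 7*I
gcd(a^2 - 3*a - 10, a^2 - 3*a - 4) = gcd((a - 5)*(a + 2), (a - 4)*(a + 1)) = 1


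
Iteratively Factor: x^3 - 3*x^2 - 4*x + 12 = (x + 2)*(x^2 - 5*x + 6) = (x - 2)*(x + 2)*(x - 3)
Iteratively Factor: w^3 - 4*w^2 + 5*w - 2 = (w - 1)*(w^2 - 3*w + 2) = (w - 1)^2*(w - 2)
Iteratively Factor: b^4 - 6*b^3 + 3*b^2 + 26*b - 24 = (b - 1)*(b^3 - 5*b^2 - 2*b + 24) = (b - 4)*(b - 1)*(b^2 - b - 6) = (b - 4)*(b - 3)*(b - 1)*(b + 2)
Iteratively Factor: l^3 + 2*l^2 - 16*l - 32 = (l + 4)*(l^2 - 2*l - 8) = (l + 2)*(l + 4)*(l - 4)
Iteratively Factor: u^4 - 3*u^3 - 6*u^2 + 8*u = (u)*(u^3 - 3*u^2 - 6*u + 8) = u*(u - 4)*(u^2 + u - 2) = u*(u - 4)*(u - 1)*(u + 2)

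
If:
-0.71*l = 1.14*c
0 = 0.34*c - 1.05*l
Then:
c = 0.00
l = 0.00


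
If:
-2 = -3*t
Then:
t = 2/3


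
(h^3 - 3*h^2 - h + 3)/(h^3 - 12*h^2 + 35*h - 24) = (h + 1)/(h - 8)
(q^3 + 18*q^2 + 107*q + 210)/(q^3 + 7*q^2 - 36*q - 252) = (q + 5)/(q - 6)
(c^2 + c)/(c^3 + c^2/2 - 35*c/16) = 16*(c + 1)/(16*c^2 + 8*c - 35)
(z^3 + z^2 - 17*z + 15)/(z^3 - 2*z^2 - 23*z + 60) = (z - 1)/(z - 4)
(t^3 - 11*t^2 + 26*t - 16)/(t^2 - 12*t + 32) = (t^2 - 3*t + 2)/(t - 4)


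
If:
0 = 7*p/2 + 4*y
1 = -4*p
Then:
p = -1/4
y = 7/32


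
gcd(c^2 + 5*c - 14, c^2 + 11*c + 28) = c + 7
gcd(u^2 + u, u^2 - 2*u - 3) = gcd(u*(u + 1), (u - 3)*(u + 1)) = u + 1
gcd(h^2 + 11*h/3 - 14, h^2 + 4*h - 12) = h + 6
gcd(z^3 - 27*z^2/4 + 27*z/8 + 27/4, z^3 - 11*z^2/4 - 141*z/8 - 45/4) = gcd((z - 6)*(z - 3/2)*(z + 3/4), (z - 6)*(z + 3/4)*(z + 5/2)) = z^2 - 21*z/4 - 9/2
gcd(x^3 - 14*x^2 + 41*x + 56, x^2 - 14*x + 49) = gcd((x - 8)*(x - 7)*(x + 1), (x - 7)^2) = x - 7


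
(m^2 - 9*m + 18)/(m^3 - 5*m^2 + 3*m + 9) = (m - 6)/(m^2 - 2*m - 3)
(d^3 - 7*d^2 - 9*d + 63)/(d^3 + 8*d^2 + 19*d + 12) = (d^2 - 10*d + 21)/(d^2 + 5*d + 4)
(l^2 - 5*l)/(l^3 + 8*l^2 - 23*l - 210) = l/(l^2 + 13*l + 42)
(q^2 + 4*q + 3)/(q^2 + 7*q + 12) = (q + 1)/(q + 4)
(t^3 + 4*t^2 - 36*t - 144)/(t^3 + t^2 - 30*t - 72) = (t + 6)/(t + 3)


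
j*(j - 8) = j^2 - 8*j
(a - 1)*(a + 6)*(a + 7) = a^3 + 12*a^2 + 29*a - 42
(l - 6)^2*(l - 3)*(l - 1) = l^4 - 16*l^3 + 87*l^2 - 180*l + 108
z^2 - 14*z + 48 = (z - 8)*(z - 6)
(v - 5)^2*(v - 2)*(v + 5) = v^4 - 7*v^3 - 15*v^2 + 175*v - 250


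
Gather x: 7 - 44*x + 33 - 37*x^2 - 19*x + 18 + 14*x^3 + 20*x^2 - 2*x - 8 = 14*x^3 - 17*x^2 - 65*x + 50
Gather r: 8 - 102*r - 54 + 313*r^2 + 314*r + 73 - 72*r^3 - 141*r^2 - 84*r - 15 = -72*r^3 + 172*r^2 + 128*r + 12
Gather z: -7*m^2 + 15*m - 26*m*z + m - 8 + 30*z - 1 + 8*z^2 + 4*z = -7*m^2 + 16*m + 8*z^2 + z*(34 - 26*m) - 9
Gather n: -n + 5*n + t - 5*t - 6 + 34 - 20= 4*n - 4*t + 8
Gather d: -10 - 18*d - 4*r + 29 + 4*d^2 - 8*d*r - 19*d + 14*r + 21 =4*d^2 + d*(-8*r - 37) + 10*r + 40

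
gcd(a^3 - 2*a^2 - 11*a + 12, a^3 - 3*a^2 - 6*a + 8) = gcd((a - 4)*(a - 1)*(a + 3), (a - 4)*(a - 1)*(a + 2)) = a^2 - 5*a + 4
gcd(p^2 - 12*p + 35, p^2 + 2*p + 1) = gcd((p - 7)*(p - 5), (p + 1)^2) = 1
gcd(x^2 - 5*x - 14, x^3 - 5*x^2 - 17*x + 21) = x - 7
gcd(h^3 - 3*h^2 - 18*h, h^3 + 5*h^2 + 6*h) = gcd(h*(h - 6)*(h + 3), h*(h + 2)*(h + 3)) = h^2 + 3*h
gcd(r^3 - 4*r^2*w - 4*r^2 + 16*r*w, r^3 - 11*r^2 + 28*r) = r^2 - 4*r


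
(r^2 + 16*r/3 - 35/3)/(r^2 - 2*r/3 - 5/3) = (r + 7)/(r + 1)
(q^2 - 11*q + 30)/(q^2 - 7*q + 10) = (q - 6)/(q - 2)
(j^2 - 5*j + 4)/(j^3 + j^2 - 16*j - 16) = (j - 1)/(j^2 + 5*j + 4)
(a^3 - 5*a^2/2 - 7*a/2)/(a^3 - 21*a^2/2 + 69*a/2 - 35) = a*(a + 1)/(a^2 - 7*a + 10)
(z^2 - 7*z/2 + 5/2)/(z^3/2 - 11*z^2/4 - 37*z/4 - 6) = 2*(-2*z^2 + 7*z - 5)/(-2*z^3 + 11*z^2 + 37*z + 24)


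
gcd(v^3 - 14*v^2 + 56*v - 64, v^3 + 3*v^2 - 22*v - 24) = v - 4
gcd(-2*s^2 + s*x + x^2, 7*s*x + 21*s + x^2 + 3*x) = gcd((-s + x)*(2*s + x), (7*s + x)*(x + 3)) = 1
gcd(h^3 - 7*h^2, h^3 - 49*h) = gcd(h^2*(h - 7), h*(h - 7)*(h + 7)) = h^2 - 7*h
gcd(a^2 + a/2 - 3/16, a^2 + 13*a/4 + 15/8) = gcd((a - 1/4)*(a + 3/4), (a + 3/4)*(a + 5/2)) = a + 3/4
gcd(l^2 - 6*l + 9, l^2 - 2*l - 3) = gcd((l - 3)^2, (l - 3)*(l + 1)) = l - 3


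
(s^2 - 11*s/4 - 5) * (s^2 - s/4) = s^4 - 3*s^3 - 69*s^2/16 + 5*s/4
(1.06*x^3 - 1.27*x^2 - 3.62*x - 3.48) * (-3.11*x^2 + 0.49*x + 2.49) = -3.2966*x^5 + 4.4691*x^4 + 13.2753*x^3 + 5.8867*x^2 - 10.719*x - 8.6652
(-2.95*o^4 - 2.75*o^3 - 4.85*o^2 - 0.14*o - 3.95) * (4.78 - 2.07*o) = 6.1065*o^5 - 8.4085*o^4 - 3.1055*o^3 - 22.8932*o^2 + 7.5073*o - 18.881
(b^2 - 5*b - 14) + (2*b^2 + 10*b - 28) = 3*b^2 + 5*b - 42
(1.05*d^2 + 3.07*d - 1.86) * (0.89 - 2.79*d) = -2.9295*d^3 - 7.6308*d^2 + 7.9217*d - 1.6554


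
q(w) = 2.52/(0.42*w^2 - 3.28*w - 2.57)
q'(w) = 2.52*(3.28 - 0.84*w)/(0.42*w^2 - 3.28*w - 2.57)^2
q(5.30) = -0.31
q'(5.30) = -0.04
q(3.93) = -0.28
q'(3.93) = -0.00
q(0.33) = -0.70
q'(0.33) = 0.58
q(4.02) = -0.28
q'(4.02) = -0.00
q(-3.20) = 0.21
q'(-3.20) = 0.10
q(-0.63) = -7.48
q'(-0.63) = 84.57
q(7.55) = -0.74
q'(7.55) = -0.67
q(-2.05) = 0.43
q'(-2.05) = 0.36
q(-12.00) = 0.03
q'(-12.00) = 0.00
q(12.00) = 0.14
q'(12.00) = -0.05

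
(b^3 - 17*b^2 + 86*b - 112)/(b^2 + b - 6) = (b^2 - 15*b + 56)/(b + 3)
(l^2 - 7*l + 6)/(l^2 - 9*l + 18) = (l - 1)/(l - 3)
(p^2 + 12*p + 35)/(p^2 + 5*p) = (p + 7)/p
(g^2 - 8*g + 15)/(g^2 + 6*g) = (g^2 - 8*g + 15)/(g*(g + 6))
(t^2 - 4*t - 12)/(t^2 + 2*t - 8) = (t^2 - 4*t - 12)/(t^2 + 2*t - 8)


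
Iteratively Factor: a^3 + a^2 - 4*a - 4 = (a - 2)*(a^2 + 3*a + 2) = (a - 2)*(a + 1)*(a + 2)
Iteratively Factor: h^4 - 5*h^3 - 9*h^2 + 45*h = (h - 3)*(h^3 - 2*h^2 - 15*h) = (h - 5)*(h - 3)*(h^2 + 3*h) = (h - 5)*(h - 3)*(h + 3)*(h)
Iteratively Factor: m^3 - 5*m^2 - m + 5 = (m - 1)*(m^2 - 4*m - 5) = (m - 1)*(m + 1)*(m - 5)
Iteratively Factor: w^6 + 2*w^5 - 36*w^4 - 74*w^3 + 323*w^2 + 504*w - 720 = (w + 3)*(w^5 - w^4 - 33*w^3 + 25*w^2 + 248*w - 240) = (w - 5)*(w + 3)*(w^4 + 4*w^3 - 13*w^2 - 40*w + 48) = (w - 5)*(w + 3)*(w + 4)*(w^3 - 13*w + 12) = (w - 5)*(w - 1)*(w + 3)*(w + 4)*(w^2 + w - 12) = (w - 5)*(w - 1)*(w + 3)*(w + 4)^2*(w - 3)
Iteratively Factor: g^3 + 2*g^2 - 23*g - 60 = (g - 5)*(g^2 + 7*g + 12) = (g - 5)*(g + 3)*(g + 4)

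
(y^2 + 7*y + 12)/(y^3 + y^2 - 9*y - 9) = (y + 4)/(y^2 - 2*y - 3)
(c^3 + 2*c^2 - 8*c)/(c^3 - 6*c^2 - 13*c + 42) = c*(c + 4)/(c^2 - 4*c - 21)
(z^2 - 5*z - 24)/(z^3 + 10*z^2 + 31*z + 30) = (z - 8)/(z^2 + 7*z + 10)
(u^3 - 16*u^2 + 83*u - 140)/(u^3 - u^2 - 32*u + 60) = (u^2 - 11*u + 28)/(u^2 + 4*u - 12)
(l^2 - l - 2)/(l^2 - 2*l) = (l + 1)/l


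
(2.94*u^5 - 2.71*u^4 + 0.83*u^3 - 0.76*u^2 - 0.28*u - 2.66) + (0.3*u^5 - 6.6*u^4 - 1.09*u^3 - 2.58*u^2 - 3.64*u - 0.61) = 3.24*u^5 - 9.31*u^4 - 0.26*u^3 - 3.34*u^2 - 3.92*u - 3.27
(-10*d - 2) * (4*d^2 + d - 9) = -40*d^3 - 18*d^2 + 88*d + 18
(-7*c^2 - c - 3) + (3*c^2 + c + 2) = -4*c^2 - 1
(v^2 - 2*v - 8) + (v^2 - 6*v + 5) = 2*v^2 - 8*v - 3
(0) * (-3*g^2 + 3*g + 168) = 0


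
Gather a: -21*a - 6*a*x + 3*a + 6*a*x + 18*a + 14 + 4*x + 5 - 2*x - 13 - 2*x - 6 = 0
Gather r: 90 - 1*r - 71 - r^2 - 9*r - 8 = -r^2 - 10*r + 11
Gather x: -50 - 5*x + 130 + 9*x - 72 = 4*x + 8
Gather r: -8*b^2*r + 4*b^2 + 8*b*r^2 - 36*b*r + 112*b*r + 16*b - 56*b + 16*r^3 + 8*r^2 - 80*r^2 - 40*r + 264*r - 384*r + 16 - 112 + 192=4*b^2 - 40*b + 16*r^3 + r^2*(8*b - 72) + r*(-8*b^2 + 76*b - 160) + 96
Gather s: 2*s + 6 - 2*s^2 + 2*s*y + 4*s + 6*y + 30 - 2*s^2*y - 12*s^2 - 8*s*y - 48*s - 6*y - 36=s^2*(-2*y - 14) + s*(-6*y - 42)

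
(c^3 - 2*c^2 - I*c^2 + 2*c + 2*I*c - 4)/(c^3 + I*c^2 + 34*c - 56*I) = (c^2 + c*(-2 + I) - 2*I)/(c^2 + 3*I*c + 28)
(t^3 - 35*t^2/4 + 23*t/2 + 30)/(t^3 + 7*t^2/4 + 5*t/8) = 2*(t^2 - 10*t + 24)/(t*(2*t + 1))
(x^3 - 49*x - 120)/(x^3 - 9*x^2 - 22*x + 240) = (x + 3)/(x - 6)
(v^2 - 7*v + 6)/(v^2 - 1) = (v - 6)/(v + 1)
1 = 1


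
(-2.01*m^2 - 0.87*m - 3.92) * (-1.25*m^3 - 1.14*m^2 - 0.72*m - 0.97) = 2.5125*m^5 + 3.3789*m^4 + 7.339*m^3 + 7.0449*m^2 + 3.6663*m + 3.8024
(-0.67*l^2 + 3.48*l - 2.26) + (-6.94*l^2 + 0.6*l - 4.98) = -7.61*l^2 + 4.08*l - 7.24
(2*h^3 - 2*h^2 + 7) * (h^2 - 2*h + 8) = 2*h^5 - 6*h^4 + 20*h^3 - 9*h^2 - 14*h + 56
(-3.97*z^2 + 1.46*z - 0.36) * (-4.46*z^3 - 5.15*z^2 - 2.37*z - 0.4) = 17.7062*z^5 + 13.9339*z^4 + 3.4955*z^3 - 0.0181999999999998*z^2 + 0.2692*z + 0.144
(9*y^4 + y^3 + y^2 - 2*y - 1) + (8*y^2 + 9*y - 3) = 9*y^4 + y^3 + 9*y^2 + 7*y - 4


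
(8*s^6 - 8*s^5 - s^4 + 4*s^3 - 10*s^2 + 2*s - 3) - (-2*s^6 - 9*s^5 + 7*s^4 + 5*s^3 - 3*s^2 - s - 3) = 10*s^6 + s^5 - 8*s^4 - s^3 - 7*s^2 + 3*s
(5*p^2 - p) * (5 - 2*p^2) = -10*p^4 + 2*p^3 + 25*p^2 - 5*p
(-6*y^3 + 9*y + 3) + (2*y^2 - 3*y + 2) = -6*y^3 + 2*y^2 + 6*y + 5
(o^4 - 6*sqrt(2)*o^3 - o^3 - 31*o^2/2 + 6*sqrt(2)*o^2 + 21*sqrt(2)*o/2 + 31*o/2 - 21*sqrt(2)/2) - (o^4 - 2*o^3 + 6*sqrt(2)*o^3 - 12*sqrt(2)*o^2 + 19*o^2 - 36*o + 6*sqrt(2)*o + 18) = -12*sqrt(2)*o^3 + o^3 - 69*o^2/2 + 18*sqrt(2)*o^2 + 9*sqrt(2)*o/2 + 103*o/2 - 18 - 21*sqrt(2)/2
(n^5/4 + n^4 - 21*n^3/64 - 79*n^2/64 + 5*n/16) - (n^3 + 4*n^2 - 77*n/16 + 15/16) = n^5/4 + n^4 - 85*n^3/64 - 335*n^2/64 + 41*n/8 - 15/16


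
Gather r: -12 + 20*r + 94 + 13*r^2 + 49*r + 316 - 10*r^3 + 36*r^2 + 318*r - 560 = -10*r^3 + 49*r^2 + 387*r - 162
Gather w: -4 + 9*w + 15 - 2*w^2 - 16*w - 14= -2*w^2 - 7*w - 3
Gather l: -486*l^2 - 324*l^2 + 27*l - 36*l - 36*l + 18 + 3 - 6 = -810*l^2 - 45*l + 15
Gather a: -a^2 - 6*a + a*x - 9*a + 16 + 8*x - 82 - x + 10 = -a^2 + a*(x - 15) + 7*x - 56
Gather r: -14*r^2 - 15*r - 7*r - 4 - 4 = -14*r^2 - 22*r - 8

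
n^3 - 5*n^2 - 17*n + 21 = (n - 7)*(n - 1)*(n + 3)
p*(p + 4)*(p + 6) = p^3 + 10*p^2 + 24*p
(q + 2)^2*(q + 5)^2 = q^4 + 14*q^3 + 69*q^2 + 140*q + 100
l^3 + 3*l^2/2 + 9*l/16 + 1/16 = (l + 1/4)^2*(l + 1)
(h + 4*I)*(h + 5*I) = h^2 + 9*I*h - 20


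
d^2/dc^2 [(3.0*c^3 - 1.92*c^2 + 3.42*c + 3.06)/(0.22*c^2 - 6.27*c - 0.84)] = (-1.4210854715202e-14*c^4 + 232.02036*c^3 + 93.562128*c^2 - 8.832888*c + 202.991508)/(0.010648*c^6 - 0.910404*c^5 + 25.824546*c^4 - 239.539707*c^3 - 98.602812*c^2 - 13.272336*c - 0.592704)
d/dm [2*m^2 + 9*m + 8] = 4*m + 9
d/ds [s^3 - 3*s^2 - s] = 3*s^2 - 6*s - 1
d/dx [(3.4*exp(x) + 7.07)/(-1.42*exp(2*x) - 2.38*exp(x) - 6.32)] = (4.828*exp(2*x) + 20.0788*exp(x) - 4.6614)*exp(x)/(2.0164*exp(4*x) + 6.7592*exp(3*x) + 23.6132*exp(2*x) + 30.0832*exp(x) + 39.9424)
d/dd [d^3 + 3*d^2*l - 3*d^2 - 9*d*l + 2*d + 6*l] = 3*d^2 + 6*d*l - 6*d - 9*l + 2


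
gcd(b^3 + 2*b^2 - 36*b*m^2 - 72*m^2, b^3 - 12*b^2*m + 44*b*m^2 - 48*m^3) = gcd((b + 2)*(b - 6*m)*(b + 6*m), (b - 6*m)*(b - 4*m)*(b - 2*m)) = b - 6*m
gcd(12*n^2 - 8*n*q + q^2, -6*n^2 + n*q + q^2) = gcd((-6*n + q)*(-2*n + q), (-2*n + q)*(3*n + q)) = -2*n + q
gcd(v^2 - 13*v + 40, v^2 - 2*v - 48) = v - 8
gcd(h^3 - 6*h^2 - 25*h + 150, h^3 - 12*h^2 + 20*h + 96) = h - 6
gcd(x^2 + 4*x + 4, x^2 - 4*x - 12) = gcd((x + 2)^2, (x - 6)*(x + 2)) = x + 2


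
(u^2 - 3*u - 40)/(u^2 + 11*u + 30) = (u - 8)/(u + 6)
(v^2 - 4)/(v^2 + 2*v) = (v - 2)/v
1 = 1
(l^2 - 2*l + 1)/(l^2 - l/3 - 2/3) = 3*(l - 1)/(3*l + 2)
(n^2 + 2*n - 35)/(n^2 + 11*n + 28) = (n - 5)/(n + 4)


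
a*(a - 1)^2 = a^3 - 2*a^2 + a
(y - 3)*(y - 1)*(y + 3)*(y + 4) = y^4 + 3*y^3 - 13*y^2 - 27*y + 36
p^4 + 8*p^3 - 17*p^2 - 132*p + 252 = (p - 3)*(p - 2)*(p + 6)*(p + 7)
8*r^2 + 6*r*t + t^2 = (2*r + t)*(4*r + t)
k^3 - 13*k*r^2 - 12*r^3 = (k - 4*r)*(k + r)*(k + 3*r)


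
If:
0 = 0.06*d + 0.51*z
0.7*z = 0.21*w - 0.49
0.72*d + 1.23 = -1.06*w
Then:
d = -12.17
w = 7.11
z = 1.43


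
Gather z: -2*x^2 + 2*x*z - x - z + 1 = -2*x^2 - x + z*(2*x - 1) + 1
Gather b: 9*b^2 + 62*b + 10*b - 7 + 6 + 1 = 9*b^2 + 72*b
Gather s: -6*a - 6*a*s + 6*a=-6*a*s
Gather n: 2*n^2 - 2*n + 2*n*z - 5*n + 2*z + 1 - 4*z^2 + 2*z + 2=2*n^2 + n*(2*z - 7) - 4*z^2 + 4*z + 3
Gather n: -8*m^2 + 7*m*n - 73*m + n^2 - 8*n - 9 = -8*m^2 - 73*m + n^2 + n*(7*m - 8) - 9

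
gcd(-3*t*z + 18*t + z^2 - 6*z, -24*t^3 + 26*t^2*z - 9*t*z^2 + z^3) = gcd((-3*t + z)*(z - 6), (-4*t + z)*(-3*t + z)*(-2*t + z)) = -3*t + z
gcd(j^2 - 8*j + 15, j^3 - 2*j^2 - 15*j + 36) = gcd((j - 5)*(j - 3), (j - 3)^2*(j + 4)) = j - 3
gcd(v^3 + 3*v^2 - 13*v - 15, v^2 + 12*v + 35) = v + 5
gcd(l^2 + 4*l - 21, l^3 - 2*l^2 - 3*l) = l - 3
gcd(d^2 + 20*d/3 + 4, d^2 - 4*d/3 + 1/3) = 1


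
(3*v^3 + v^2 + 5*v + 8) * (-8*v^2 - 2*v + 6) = -24*v^5 - 14*v^4 - 24*v^3 - 68*v^2 + 14*v + 48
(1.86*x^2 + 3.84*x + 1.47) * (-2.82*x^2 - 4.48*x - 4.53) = -5.2452*x^4 - 19.1616*x^3 - 29.7744*x^2 - 23.9808*x - 6.6591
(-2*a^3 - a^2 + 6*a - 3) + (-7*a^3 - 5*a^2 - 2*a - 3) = -9*a^3 - 6*a^2 + 4*a - 6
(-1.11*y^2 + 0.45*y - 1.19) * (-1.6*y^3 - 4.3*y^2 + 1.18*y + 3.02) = 1.776*y^5 + 4.053*y^4 - 1.3408*y^3 + 2.2958*y^2 - 0.0451999999999999*y - 3.5938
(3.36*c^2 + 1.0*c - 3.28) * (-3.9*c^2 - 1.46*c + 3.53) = -13.104*c^4 - 8.8056*c^3 + 23.1928*c^2 + 8.3188*c - 11.5784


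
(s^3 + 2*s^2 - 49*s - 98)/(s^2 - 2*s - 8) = (s^2 - 49)/(s - 4)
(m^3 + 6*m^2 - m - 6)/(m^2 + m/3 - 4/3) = 3*(m^2 + 7*m + 6)/(3*m + 4)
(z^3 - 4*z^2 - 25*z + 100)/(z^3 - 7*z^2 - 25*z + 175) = (z - 4)/(z - 7)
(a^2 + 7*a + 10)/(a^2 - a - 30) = (a + 2)/(a - 6)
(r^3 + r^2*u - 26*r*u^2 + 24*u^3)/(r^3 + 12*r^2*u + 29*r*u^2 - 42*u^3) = (r - 4*u)/(r + 7*u)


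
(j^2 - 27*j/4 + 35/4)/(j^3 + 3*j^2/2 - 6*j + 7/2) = (4*j^2 - 27*j + 35)/(2*(2*j^3 + 3*j^2 - 12*j + 7))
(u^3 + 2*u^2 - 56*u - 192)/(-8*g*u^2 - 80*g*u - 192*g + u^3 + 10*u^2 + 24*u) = (u - 8)/(-8*g + u)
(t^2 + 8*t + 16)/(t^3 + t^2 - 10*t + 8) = (t + 4)/(t^2 - 3*t + 2)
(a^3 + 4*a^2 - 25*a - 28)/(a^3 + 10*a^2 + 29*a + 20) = (a^2 + 3*a - 28)/(a^2 + 9*a + 20)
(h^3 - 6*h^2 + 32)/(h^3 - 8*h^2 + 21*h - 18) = (h^3 - 6*h^2 + 32)/(h^3 - 8*h^2 + 21*h - 18)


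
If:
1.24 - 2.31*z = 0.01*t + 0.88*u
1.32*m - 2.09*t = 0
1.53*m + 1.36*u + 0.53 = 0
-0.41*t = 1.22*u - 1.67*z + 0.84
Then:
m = -0.43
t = -0.27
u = 0.09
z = 0.50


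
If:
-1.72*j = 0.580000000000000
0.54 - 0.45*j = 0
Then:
No Solution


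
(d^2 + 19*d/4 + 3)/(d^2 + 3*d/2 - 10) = (4*d + 3)/(2*(2*d - 5))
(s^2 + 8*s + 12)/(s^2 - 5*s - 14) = (s + 6)/(s - 7)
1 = 1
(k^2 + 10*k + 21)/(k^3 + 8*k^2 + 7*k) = (k + 3)/(k*(k + 1))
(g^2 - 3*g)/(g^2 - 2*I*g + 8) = g*(g - 3)/(g^2 - 2*I*g + 8)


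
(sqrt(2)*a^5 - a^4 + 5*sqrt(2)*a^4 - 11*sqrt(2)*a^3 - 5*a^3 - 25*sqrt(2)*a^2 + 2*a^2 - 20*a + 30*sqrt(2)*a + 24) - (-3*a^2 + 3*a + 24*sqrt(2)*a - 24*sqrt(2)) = sqrt(2)*a^5 - a^4 + 5*sqrt(2)*a^4 - 11*sqrt(2)*a^3 - 5*a^3 - 25*sqrt(2)*a^2 + 5*a^2 - 23*a + 6*sqrt(2)*a + 24 + 24*sqrt(2)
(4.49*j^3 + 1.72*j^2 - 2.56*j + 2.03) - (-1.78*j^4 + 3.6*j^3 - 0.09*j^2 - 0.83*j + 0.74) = 1.78*j^4 + 0.89*j^3 + 1.81*j^2 - 1.73*j + 1.29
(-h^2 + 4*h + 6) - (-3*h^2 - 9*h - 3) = 2*h^2 + 13*h + 9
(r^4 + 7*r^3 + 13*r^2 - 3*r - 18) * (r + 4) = r^5 + 11*r^4 + 41*r^3 + 49*r^2 - 30*r - 72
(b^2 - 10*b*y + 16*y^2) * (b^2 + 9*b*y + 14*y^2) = b^4 - b^3*y - 60*b^2*y^2 + 4*b*y^3 + 224*y^4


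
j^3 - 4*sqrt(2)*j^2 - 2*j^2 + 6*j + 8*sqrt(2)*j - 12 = (j - 2)*(j - 3*sqrt(2))*(j - sqrt(2))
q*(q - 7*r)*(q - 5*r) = q^3 - 12*q^2*r + 35*q*r^2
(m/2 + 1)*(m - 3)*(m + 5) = m^3/2 + 2*m^2 - 11*m/2 - 15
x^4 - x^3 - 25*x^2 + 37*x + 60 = (x - 4)*(x - 3)*(x + 1)*(x + 5)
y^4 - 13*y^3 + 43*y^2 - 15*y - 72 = (y - 8)*(y - 3)^2*(y + 1)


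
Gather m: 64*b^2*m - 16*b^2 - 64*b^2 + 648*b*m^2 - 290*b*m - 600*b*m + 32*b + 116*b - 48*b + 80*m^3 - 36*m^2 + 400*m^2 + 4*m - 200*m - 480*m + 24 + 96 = -80*b^2 + 100*b + 80*m^3 + m^2*(648*b + 364) + m*(64*b^2 - 890*b - 676) + 120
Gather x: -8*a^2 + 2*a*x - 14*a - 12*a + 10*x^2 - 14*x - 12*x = -8*a^2 - 26*a + 10*x^2 + x*(2*a - 26)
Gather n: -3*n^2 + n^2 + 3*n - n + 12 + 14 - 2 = -2*n^2 + 2*n + 24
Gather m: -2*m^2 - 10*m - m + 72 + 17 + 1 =-2*m^2 - 11*m + 90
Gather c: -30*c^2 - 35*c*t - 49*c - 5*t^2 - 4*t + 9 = -30*c^2 + c*(-35*t - 49) - 5*t^2 - 4*t + 9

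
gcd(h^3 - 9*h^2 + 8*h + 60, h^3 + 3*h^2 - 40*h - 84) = h^2 - 4*h - 12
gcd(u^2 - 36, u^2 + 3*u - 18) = u + 6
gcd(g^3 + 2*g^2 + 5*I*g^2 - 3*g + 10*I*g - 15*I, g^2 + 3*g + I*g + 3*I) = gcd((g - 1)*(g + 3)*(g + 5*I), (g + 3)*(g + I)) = g + 3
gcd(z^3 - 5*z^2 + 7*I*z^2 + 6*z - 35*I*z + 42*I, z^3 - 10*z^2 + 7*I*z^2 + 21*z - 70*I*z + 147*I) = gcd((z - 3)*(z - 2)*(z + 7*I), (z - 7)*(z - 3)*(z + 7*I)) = z^2 + z*(-3 + 7*I) - 21*I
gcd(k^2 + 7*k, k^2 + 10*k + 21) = k + 7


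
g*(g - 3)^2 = g^3 - 6*g^2 + 9*g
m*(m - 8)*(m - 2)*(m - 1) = m^4 - 11*m^3 + 26*m^2 - 16*m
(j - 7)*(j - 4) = j^2 - 11*j + 28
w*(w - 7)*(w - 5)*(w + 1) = w^4 - 11*w^3 + 23*w^2 + 35*w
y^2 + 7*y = y*(y + 7)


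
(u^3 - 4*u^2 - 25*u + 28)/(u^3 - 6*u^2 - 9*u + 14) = (u + 4)/(u + 2)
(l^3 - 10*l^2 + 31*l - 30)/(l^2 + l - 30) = (l^2 - 5*l + 6)/(l + 6)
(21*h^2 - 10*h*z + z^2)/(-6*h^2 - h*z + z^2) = (-7*h + z)/(2*h + z)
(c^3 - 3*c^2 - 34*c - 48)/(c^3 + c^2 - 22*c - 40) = (c^2 - 5*c - 24)/(c^2 - c - 20)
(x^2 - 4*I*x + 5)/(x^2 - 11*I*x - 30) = (x + I)/(x - 6*I)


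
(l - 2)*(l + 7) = l^2 + 5*l - 14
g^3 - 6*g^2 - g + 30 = (g - 5)*(g - 3)*(g + 2)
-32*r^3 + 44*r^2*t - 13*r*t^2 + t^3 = (-8*r + t)*(-4*r + t)*(-r + t)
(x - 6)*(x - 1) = x^2 - 7*x + 6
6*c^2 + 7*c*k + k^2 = (c + k)*(6*c + k)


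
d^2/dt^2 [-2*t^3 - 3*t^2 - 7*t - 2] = -12*t - 6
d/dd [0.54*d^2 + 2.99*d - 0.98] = 1.08*d + 2.99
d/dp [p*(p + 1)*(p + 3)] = 3*p^2 + 8*p + 3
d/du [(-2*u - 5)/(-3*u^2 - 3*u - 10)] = (-6*u^2 - 30*u + 5)/(9*u^4 + 18*u^3 + 69*u^2 + 60*u + 100)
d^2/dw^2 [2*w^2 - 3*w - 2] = 4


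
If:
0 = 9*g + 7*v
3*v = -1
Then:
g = 7/27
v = -1/3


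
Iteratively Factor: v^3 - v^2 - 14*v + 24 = (v - 2)*(v^2 + v - 12) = (v - 2)*(v + 4)*(v - 3)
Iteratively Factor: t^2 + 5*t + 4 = (t + 4)*(t + 1)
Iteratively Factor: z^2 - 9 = (z + 3)*(z - 3)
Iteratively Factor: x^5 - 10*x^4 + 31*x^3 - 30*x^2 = (x)*(x^4 - 10*x^3 + 31*x^2 - 30*x) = x^2*(x^3 - 10*x^2 + 31*x - 30) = x^2*(x - 5)*(x^2 - 5*x + 6) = x^2*(x - 5)*(x - 2)*(x - 3)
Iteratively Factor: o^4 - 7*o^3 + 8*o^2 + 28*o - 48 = (o + 2)*(o^3 - 9*o^2 + 26*o - 24) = (o - 2)*(o + 2)*(o^2 - 7*o + 12) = (o - 4)*(o - 2)*(o + 2)*(o - 3)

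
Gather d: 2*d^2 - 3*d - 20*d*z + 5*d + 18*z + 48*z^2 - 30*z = 2*d^2 + d*(2 - 20*z) + 48*z^2 - 12*z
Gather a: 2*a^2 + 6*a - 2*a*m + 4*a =2*a^2 + a*(10 - 2*m)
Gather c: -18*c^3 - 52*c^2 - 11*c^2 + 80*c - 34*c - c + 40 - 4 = -18*c^3 - 63*c^2 + 45*c + 36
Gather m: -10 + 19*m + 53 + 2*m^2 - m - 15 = 2*m^2 + 18*m + 28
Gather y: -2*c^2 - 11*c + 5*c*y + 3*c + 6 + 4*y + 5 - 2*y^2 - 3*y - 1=-2*c^2 - 8*c - 2*y^2 + y*(5*c + 1) + 10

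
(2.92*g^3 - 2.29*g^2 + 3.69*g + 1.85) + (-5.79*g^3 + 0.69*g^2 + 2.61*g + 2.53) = -2.87*g^3 - 1.6*g^2 + 6.3*g + 4.38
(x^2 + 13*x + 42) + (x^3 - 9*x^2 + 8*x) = x^3 - 8*x^2 + 21*x + 42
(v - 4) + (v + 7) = 2*v + 3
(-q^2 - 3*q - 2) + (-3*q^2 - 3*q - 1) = -4*q^2 - 6*q - 3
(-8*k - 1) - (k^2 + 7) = -k^2 - 8*k - 8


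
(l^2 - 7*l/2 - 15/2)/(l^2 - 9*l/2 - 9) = (l - 5)/(l - 6)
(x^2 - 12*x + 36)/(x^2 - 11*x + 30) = (x - 6)/(x - 5)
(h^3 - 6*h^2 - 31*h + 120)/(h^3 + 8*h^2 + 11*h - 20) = (h^2 - 11*h + 24)/(h^2 + 3*h - 4)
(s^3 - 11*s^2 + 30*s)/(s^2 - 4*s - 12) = s*(s - 5)/(s + 2)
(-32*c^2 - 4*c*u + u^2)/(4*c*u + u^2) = (-8*c + u)/u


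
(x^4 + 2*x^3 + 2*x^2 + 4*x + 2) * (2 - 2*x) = -2*x^5 - 2*x^4 - 4*x^2 + 4*x + 4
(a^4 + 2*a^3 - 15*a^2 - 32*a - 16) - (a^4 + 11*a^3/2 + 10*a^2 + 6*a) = -7*a^3/2 - 25*a^2 - 38*a - 16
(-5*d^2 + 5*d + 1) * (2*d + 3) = -10*d^3 - 5*d^2 + 17*d + 3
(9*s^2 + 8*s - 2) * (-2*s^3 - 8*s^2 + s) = -18*s^5 - 88*s^4 - 51*s^3 + 24*s^2 - 2*s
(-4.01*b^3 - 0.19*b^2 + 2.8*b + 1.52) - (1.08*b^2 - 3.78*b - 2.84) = -4.01*b^3 - 1.27*b^2 + 6.58*b + 4.36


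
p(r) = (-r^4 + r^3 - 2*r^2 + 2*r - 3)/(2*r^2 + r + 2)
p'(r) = (-4*r - 1)*(-r^4 + r^3 - 2*r^2 + 2*r - 3)/(2*r^2 + r + 2)^2 + (-4*r^3 + 3*r^2 - 4*r + 2)/(2*r^2 + r + 2)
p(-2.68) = -6.84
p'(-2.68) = 3.27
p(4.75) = -8.49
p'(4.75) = -4.01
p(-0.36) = -2.13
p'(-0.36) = 1.62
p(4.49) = -7.48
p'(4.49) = -3.75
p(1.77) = -1.00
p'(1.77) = -0.98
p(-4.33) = -13.70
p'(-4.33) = 5.02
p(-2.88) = -7.51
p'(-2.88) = 3.50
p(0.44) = -0.87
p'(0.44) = 1.02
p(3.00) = -3.00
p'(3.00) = -2.26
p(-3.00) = -7.94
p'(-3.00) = 3.63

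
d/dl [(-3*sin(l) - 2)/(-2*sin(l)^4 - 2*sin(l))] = -(9*sin(l)^4 + 8*sin(l)^3 + 2)*cos(l)/(2*(sin(l)^6 + 2*sin(l)^3 + 1)*sin(l)^2)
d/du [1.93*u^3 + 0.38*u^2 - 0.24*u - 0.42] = 5.79*u^2 + 0.76*u - 0.24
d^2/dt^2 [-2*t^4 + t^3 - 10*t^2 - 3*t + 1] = -24*t^2 + 6*t - 20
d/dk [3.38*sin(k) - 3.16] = 3.38*cos(k)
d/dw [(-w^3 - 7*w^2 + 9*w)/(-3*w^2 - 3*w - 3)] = (w^4 + 2*w^3 + 19*w^2 + 14*w - 9)/(3*(w^4 + 2*w^3 + 3*w^2 + 2*w + 1))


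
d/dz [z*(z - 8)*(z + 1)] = 3*z^2 - 14*z - 8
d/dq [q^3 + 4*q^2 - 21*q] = 3*q^2 + 8*q - 21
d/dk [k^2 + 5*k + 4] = 2*k + 5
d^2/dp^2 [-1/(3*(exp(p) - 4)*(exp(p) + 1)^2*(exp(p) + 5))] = (-16*exp(5*p) - 37*exp(4*p) + 213*exp(3*p) + 133*exp(2*p) - 1721*exp(p) + 780)*exp(p)/(3*(exp(10*p) + 7*exp(9*p) - 39*exp(8*p) - 325*exp(7*p) + 335*exp(6*p) + 4821*exp(5*p) + 3107*exp(4*p) - 20359*exp(3*p) - 42060*exp(2*p) - 30800*exp(p) - 8000))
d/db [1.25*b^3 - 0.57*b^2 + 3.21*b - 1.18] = 3.75*b^2 - 1.14*b + 3.21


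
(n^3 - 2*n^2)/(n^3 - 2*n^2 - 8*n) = n*(2 - n)/(-n^2 + 2*n + 8)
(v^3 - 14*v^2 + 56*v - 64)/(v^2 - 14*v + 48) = (v^2 - 6*v + 8)/(v - 6)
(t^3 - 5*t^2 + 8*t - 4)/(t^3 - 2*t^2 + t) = (t^2 - 4*t + 4)/(t*(t - 1))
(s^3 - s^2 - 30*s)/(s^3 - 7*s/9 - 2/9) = 9*s*(-s^2 + s + 30)/(-9*s^3 + 7*s + 2)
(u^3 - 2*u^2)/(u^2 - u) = u*(u - 2)/(u - 1)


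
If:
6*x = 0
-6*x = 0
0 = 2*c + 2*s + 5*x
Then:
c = -s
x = 0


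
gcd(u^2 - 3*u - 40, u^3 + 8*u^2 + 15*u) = u + 5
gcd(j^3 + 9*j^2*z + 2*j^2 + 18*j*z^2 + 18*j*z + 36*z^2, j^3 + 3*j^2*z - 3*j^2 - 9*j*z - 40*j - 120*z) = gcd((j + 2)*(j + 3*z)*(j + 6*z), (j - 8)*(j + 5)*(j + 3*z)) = j + 3*z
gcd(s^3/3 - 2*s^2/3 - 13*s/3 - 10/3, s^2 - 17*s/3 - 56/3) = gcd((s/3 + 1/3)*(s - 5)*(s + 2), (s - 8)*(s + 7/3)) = 1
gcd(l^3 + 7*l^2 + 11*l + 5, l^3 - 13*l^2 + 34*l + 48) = l + 1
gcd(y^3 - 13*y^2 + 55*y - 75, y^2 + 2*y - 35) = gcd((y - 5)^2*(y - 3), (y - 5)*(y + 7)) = y - 5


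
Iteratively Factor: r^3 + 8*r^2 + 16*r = (r + 4)*(r^2 + 4*r) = r*(r + 4)*(r + 4)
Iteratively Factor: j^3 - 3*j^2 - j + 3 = (j - 1)*(j^2 - 2*j - 3) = (j - 3)*(j - 1)*(j + 1)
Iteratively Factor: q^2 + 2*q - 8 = (q - 2)*(q + 4)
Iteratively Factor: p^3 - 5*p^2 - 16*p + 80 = (p + 4)*(p^2 - 9*p + 20) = (p - 4)*(p + 4)*(p - 5)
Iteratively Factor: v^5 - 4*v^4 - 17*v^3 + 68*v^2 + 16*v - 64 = (v - 4)*(v^4 - 17*v^2 + 16) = (v - 4)*(v - 1)*(v^3 + v^2 - 16*v - 16) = (v - 4)*(v - 1)*(v + 4)*(v^2 - 3*v - 4) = (v - 4)^2*(v - 1)*(v + 4)*(v + 1)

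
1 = 1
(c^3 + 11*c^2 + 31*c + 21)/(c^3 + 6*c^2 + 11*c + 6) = (c + 7)/(c + 2)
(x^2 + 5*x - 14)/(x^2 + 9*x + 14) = (x - 2)/(x + 2)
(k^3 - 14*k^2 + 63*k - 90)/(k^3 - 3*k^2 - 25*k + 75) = (k - 6)/(k + 5)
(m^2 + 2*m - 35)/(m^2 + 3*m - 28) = (m - 5)/(m - 4)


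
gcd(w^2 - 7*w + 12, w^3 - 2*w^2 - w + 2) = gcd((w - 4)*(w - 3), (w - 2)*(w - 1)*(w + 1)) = 1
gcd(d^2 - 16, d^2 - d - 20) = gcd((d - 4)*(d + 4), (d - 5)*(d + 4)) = d + 4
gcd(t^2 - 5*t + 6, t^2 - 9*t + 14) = t - 2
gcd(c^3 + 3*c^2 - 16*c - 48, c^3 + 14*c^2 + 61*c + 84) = c^2 + 7*c + 12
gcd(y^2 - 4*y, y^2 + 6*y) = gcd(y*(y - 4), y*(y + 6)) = y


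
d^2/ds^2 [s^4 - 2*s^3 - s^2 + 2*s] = 12*s^2 - 12*s - 2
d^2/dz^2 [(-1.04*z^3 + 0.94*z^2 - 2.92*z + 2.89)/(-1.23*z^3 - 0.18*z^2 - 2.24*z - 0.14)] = (3.5527136788005e-15*z^7 - 3.304764*z^6 + 9.31356*z^5 - 35.198172*z^4 - 12.730328*z^3 - 52.27188*z^2 - 4.32474*z - 30.724344)/(1.860867*z^9 + 0.816966*z^8 + 10.286244*z^7 + 3.616866*z^6 + 18.918648*z^5 + 5.03748*z^4 + 11.650436*z^3 + 2.117976*z^2 + 0.131712*z + 0.002744)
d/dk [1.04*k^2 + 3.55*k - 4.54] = 2.08*k + 3.55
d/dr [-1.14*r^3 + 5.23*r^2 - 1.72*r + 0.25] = -3.42*r^2 + 10.46*r - 1.72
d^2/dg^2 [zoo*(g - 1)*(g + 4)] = nan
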